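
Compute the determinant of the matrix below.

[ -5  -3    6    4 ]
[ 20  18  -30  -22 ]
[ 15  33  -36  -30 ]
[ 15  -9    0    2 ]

det(A) = 720

Forward elimination:
R2 <- R2 - (-4)*R1:  [  0   6  -6  -6 ]
R3 <- R3 - (-3)*R1:  [   0   24  -18  -18 ]
R4 <- R4 - (-3)*R1:  [   0  -18   18   14 ]
R3 <- R3 - (4)*R2:  [ 0  0  6  6 ]
R4 <- R4 - (-3)*R2:  [  0   0   0  -4 ]
Upper-triangular form:
[ -5  -3   6   4 ]
[  0   6  -6  -6 ]
[  0   0   6   6 ]
[  0   0   0  -4 ]
det(A) = (-1)^0 * (-5) * (6) * (6) * (-4) = 720  (0 row swaps -> sign +1)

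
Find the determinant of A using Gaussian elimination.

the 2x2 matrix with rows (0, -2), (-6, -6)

det(A) = -12

Forward elimination:
R1 <-> R2   (pivot in column 1 was zero)
[ -6  -6 ]
[  0  -2 ]
Upper-triangular form:
[ -6  -6 ]
[  0  -2 ]
det(A) = (-1)^1 * (-6) * (-2) = -12  (1 row swap -> sign -1)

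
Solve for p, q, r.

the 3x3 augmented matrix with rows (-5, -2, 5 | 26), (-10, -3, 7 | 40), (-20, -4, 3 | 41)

Forward elimination on [A|b]:
R2 <- R2 - (2)*R1:  [   0    1   -3  -12 ]
R3 <- R3 - (4)*R1:  [   0    4  -17  -63 ]
R3 <- R3 - (4)*R2:  [   0    0   -5  -15 ]
Row echelon form:
[ -5  -2   5  |   26 ]
[  0   1  -3  |  -12 ]
[  0   0  -5  |  -15 ]
Back-substitution:
r = (-15) / -5 = 3
q = (-12 - (-3)*(3)) / 1 = -3
p = (26 - (-2)*(-3) - (5)*(3)) / -5 = -1

(-1, -3, 3)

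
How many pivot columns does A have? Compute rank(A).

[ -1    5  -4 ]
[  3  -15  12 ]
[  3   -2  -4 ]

Row reduction:
R2 <- R2 - (-3)*R1:  [ 0  0  0 ]
R3 <- R3 - (-3)*R1:  [   0   13  -16 ]
R2 <-> R3   (pivot in column 2 was zero)
[ -1   5   -4 ]
[  0  13  -16 ]
[  0   0    0 ]
Row echelon form:
[ -1   5   -4 ]
[  0  13  -16 ]
[  0   0    0 ]
Nonzero rows / pivot columns: 2

rank(A) = 2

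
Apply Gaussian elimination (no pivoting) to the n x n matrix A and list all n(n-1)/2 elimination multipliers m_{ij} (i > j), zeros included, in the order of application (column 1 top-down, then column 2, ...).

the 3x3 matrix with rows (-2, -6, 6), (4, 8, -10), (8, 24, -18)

Forward elimination:
R2 <- R2 - (-2)*R1:  [  0  -4   2 ]
R3 <- R3 - (-4)*R1:  [ 0  0  6 ]
R3: entry in column 2 is already 0 -> m_{32} = 0 (no row operation needed)
Multipliers (in order of application): m_{21} = -2, m_{31} = -4, m_{32} = 0

multipliers: -2, -4, 0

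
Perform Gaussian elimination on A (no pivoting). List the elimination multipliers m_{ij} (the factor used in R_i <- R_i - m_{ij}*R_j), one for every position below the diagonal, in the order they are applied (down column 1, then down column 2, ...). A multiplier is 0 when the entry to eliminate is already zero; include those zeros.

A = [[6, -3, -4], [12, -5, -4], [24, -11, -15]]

multipliers: 2, 4, 1

Forward elimination:
R2 <- R2 - (2)*R1:  [ 0  1  4 ]
R3 <- R3 - (4)*R1:  [ 0  1  1 ]
R3 <- R3 - (1)*R2:  [  0   0  -3 ]
Multipliers (in order of application): m_{21} = 2, m_{31} = 4, m_{32} = 1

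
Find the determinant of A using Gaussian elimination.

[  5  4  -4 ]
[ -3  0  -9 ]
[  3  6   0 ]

det(A) = 234

Forward elimination:
R2 <- R2 - (-3/5)*R1:  [     0   12/5  -57/5 ]
R3 <- R3 - (3/5)*R1:  [    0  18/5  12/5 ]
R3 <- R3 - (3/2)*R2:  [    0     0  39/2 ]
Upper-triangular form:
[ 5     4     -4 ]
[ 0  12/5  -57/5 ]
[ 0     0   39/2 ]
det(A) = (-1)^0 * (5) * (12/5) * (39/2) = 234  (0 row swaps -> sign +1)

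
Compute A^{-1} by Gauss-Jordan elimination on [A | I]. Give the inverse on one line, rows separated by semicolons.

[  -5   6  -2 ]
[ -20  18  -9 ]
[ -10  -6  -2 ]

inverse = [-3/5 4/25 -3/25; 1/3 -1/15 -1/30; 2 -3/5 1/5]

Gauss-Jordan on [A | I]:
R1 <- (1/-5)*R1:  [    1  -6/5   2/5  |  -1/5     0     0 ]
R2 <- R2 - (-20)*R1:  [  0  -6  -1  |  -4   1   0 ]
R3 <- R3 - (-10)*R1:  [   0  -18    2  |   -2    0    1 ]
R2 <- (1/-6)*R2:  [    0     1   1/6  |   2/3  -1/6     0 ]
R1 <- R1 - (-6/5)*R2:  [    1     0   3/5  |   3/5  -1/5     0 ]
R3 <- R3 - (-18)*R2:  [  0   0   5  |  10  -3   1 ]
R3 <- (1/5)*R3:  [    0     0     1  |     2  -3/5   1/5 ]
R1 <- R1 - (3/5)*R3:  [     1      0      0  |   -3/5   4/25  -3/25 ]
R2 <- R2 - (1/6)*R3:  [     0      1      0  |    1/3  -1/15  -1/30 ]
Right block of [I | A^{-1}] is the inverse:
[ -3/5   4/25  -3/25 ]
[  1/3  -1/15  -1/30 ]
[    2   -3/5    1/5 ]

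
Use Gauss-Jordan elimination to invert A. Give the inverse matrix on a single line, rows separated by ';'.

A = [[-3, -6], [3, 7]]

inverse = [-7/3 -2; 1 1]

Gauss-Jordan on [A | I]:
R1 <- (1/-3)*R1:  [    1     2  |  -1/3     0 ]
R2 <- R2 - (3)*R1:  [ 0  1  |  1  1 ]
R1 <- R1 - (2)*R2:  [    1     0  |  -7/3    -2 ]
Right block of [I | A^{-1}] is the inverse:
[ -7/3  -2 ]
[    1   1 ]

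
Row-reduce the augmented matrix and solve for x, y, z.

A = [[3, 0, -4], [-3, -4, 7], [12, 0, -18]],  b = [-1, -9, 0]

Forward elimination on [A|b]:
R2 <- R2 - (-1)*R1:  [   0   -4    3  -10 ]
R3 <- R3 - (4)*R1:  [  0   0  -2   4 ]
Row echelon form:
[ 3   0  -4  |   -1 ]
[ 0  -4   3  |  -10 ]
[ 0   0  -2  |    4 ]
Back-substitution:
z = (4) / -2 = -2
y = (-10 - (3)*(-2)) / -4 = 1
x = (-1 - (-4)*(-2)) / 3 = -3

(-3, 1, -2)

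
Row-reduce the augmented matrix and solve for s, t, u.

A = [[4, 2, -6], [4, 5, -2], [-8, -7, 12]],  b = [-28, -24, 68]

Forward elimination on [A|b]:
R2 <- R2 - (1)*R1:  [ 0  3  4  4 ]
R3 <- R3 - (-2)*R1:  [  0  -3   0  12 ]
R3 <- R3 - (-1)*R2:  [  0   0   4  16 ]
Row echelon form:
[ 4  2  -6  |  -28 ]
[ 0  3   4  |    4 ]
[ 0  0   4  |   16 ]
Back-substitution:
u = (16) / 4 = 4
t = (4 - (4)*(4)) / 3 = -4
s = (-28 - (2)*(-4) - (-6)*(4)) / 4 = 1

(1, -4, 4)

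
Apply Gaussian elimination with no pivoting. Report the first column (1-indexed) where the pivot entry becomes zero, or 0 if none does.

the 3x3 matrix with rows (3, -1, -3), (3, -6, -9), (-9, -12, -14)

first zero-pivot column = 0

Naive forward elimination:
R2 <- R2 - (1)*R1:  [  0  -5  -6 ]
R3 <- R3 - (-3)*R1:  [   0  -15  -23 ]
R3 <- R3 - (3)*R2:  [  0   0  -5 ]
All pivots nonzero; naive elimination completes without hitting a zero pivot.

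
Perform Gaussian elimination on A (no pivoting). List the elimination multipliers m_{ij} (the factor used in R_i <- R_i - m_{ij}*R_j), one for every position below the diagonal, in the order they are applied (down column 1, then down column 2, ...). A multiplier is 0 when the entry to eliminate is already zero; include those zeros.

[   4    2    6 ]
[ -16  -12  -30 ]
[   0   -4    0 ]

multipliers: -4, 0, 1

Forward elimination:
R2 <- R2 - (-4)*R1:  [  0  -4  -6 ]
R3: entry in column 1 is already 0 -> m_{31} = 0 (no row operation needed)
R3 <- R3 - (1)*R2:  [ 0  0  6 ]
Multipliers (in order of application): m_{21} = -4, m_{31} = 0, m_{32} = 1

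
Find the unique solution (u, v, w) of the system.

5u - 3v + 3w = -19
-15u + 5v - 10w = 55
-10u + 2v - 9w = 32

Forward elimination on [A|b]:
R2 <- R2 - (-3)*R1:  [  0  -4  -1  -2 ]
R3 <- R3 - (-2)*R1:  [  0  -4  -3  -6 ]
R3 <- R3 - (1)*R2:  [  0   0  -2  -4 ]
Row echelon form:
[ 5  -3   3  |  -19 ]
[ 0  -4  -1  |   -2 ]
[ 0   0  -2  |   -4 ]
Back-substitution:
w = (-4) / -2 = 2
v = (-2 - (-1)*(2)) / -4 = 0
u = (-19 - (-3)*(0) - (3)*(2)) / 5 = -5

(-5, 0, 2)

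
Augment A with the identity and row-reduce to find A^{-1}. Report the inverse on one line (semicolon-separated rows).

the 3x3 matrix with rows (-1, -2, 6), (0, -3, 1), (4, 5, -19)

Gauss-Jordan on [A | I]:
R1 <- (1/-1)*R1:  [  1   2  -6  |  -1   0   0 ]
R3 <- R3 - (4)*R1:  [  0  -3   5  |   4   0   1 ]
R2 <- (1/-3)*R2:  [    0     1  -1/3  |     0  -1/3     0 ]
R1 <- R1 - (2)*R2:  [     1      0  -16/3  |     -1    2/3      0 ]
R3 <- R3 - (-3)*R2:  [  0   0   4  |   4  -1   1 ]
R3 <- (1/4)*R3:  [    0     0     1  |     1  -1/4   1/4 ]
R1 <- R1 - (-16/3)*R3:  [    1     0     0  |  13/3  -2/3   4/3 ]
R2 <- R2 - (-1/3)*R3:  [     0      1      0  |    1/3  -5/12   1/12 ]
Right block of [I | A^{-1}] is the inverse:
[ 13/3   -2/3   4/3 ]
[  1/3  -5/12  1/12 ]
[    1   -1/4   1/4 ]

inverse = [13/3 -2/3 4/3; 1/3 -5/12 1/12; 1 -1/4 1/4]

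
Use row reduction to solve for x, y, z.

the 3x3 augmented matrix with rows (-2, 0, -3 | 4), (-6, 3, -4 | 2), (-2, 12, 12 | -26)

Forward elimination on [A|b]:
R2 <- R2 - (3)*R1:  [   0    3    5  -10 ]
R3 <- R3 - (1)*R1:  [   0   12   15  -30 ]
R3 <- R3 - (4)*R2:  [  0   0  -5  10 ]
Row echelon form:
[ -2  0  -3  |    4 ]
[  0  3   5  |  -10 ]
[  0  0  -5  |   10 ]
Back-substitution:
z = (10) / -5 = -2
y = (-10 - (5)*(-2)) / 3 = 0
x = (4 - (-3)*(-2)) / -2 = 1

(1, 0, -2)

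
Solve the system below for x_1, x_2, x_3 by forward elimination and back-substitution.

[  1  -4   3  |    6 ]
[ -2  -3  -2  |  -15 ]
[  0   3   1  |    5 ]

Forward elimination on [A|b]:
R2 <- R2 - (-2)*R1:  [   0  -11    4   -3 ]
R3 <- R3 - (-3/11)*R2:  [     0      0  23/11  46/11 ]
Row echelon form:
[ 1   -4      3  |      6 ]
[ 0  -11      4  |     -3 ]
[ 0    0  23/11  |  46/11 ]
Back-substitution:
x_3 = (46/11) / (23/11) = 2
x_2 = (-3 - (4)*(2)) / -11 = 1
x_1 = (6 - (-4)*(1) - (3)*(2)) / 1 = 4

(4, 1, 2)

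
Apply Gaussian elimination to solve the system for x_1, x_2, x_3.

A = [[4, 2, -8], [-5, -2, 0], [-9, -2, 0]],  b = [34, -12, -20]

Forward elimination on [A|b]:
R2 <- R2 - (-5/4)*R1:  [    0   1/2   -10  61/2 ]
R3 <- R3 - (-9/4)*R1:  [     0    5/2    -18  113/2 ]
R3 <- R3 - (5)*R2:  [   0    0   32  -96 ]
Row echelon form:
[ 4    2   -8  |    34 ]
[ 0  1/2  -10  |  61/2 ]
[ 0    0   32  |   -96 ]
Back-substitution:
x_3 = (-96) / 32 = -3
x_2 = (61/2 - (-10)*(-3)) / (1/2) = 1
x_1 = (34 - (2)*(1) - (-8)*(-3)) / 4 = 2

(2, 1, -3)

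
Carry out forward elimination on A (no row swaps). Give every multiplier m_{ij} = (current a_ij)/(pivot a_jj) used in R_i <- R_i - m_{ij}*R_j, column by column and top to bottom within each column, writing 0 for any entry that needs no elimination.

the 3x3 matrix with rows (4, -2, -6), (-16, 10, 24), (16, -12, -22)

Forward elimination:
R2 <- R2 - (-4)*R1:  [ 0  2  0 ]
R3 <- R3 - (4)*R1:  [  0  -4   2 ]
R3 <- R3 - (-2)*R2:  [ 0  0  2 ]
Multipliers (in order of application): m_{21} = -4, m_{31} = 4, m_{32} = -2

multipliers: -4, 4, -2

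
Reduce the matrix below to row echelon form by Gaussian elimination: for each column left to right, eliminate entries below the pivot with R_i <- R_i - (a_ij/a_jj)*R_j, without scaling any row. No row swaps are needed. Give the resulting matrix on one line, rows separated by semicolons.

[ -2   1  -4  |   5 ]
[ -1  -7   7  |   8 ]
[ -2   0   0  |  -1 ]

REF = [-2 1 -4 5; 0 -15/2 9 11/2; 0 0 14/5 -101/15]

Forward elimination:
R2 <- R2 - (1/2)*R1:  [     0  -15/2      9   11/2 ]
R3 <- R3 - (1)*R1:  [  0  -1   4  -6 ]
R3 <- R3 - (2/15)*R2:  [       0        0     14/5  -101/15 ]
Row echelon form:
[ -2      1    -4  |        5 ]
[  0  -15/2     9  |     11/2 ]
[  0      0  14/5  |  -101/15 ]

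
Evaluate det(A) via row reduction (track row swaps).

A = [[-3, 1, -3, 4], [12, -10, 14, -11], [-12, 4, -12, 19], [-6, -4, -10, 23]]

Forward elimination:
R2 <- R2 - (-4)*R1:  [  0  -6   2   5 ]
R3 <- R3 - (4)*R1:  [ 0  0  0  3 ]
R4 <- R4 - (2)*R1:  [  0  -6  -4  15 ]
R4 <- R4 - (1)*R2:  [  0   0  -6  10 ]
R3 <-> R4   (pivot in column 3 was zero)
[ -3   1  -3   4 ]
[  0  -6   2   5 ]
[  0   0  -6  10 ]
[  0   0   0   3 ]
Upper-triangular form:
[ -3   1  -3   4 ]
[  0  -6   2   5 ]
[  0   0  -6  10 ]
[  0   0   0   3 ]
det(A) = (-1)^1 * (-3) * (-6) * (-6) * (3) = 324  (1 row swap -> sign -1)

det(A) = 324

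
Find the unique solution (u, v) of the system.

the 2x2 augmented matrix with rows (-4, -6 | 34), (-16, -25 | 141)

(-1, -5)

Forward elimination on [A|b]:
R2 <- R2 - (4)*R1:  [  0  -1   5 ]
Row echelon form:
[ -4  -6  |  34 ]
[  0  -1  |   5 ]
Back-substitution:
v = (5) / -1 = -5
u = (34 - (-6)*(-5)) / -4 = -1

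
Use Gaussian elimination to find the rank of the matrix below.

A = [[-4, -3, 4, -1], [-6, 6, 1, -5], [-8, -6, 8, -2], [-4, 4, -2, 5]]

Row reduction:
R2 <- R2 - (3/2)*R1:  [    0  21/2    -5  -7/2 ]
R3 <- R3 - (2)*R1:  [ 0  0  0  0 ]
R4 <- R4 - (1)*R1:  [  0   7  -6   6 ]
R4 <- R4 - (2/3)*R2:  [    0     0  -8/3  25/3 ]
R3 <-> R4   (pivot in column 3 was zero)
[ -4    -3     4    -1 ]
[  0  21/2    -5  -7/2 ]
[  0     0  -8/3  25/3 ]
[  0     0     0     0 ]
Row echelon form:
[ -4    -3     4    -1 ]
[  0  21/2    -5  -7/2 ]
[  0     0  -8/3  25/3 ]
[  0     0     0     0 ]
Nonzero rows / pivot columns: 3

rank(A) = 3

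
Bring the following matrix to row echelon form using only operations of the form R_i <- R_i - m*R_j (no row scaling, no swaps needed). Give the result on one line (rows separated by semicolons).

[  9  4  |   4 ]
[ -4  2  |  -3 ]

REF = [9 4 4; 0 34/9 -11/9]

Forward elimination:
R2 <- R2 - (-4/9)*R1:  [     0   34/9  -11/9 ]
Row echelon form:
[ 9     4  |      4 ]
[ 0  34/9  |  -11/9 ]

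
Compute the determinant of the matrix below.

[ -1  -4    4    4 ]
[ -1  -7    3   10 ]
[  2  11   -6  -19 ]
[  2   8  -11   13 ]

det(A) = 18

Forward elimination:
R2 <- R2 - (1)*R1:  [  0  -3  -1   6 ]
R3 <- R3 - (-2)*R1:  [   0    3    2  -11 ]
R4 <- R4 - (-2)*R1:  [  0   0  -3  21 ]
R3 <- R3 - (-1)*R2:  [  0   0   1  -5 ]
R4 <- R4 - (-3)*R3:  [ 0  0  0  6 ]
Upper-triangular form:
[ -1  -4   4   4 ]
[  0  -3  -1   6 ]
[  0   0   1  -5 ]
[  0   0   0   6 ]
det(A) = (-1)^0 * (-1) * (-3) * (1) * (6) = 18  (0 row swaps -> sign +1)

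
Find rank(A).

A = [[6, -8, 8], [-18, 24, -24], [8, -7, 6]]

rank(A) = 2

Row reduction:
R2 <- R2 - (-3)*R1:  [ 0  0  0 ]
R3 <- R3 - (4/3)*R1:  [     0   11/3  -14/3 ]
R2 <-> R3   (pivot in column 2 was zero)
[ 6    -8      8 ]
[ 0  11/3  -14/3 ]
[ 0     0      0 ]
Row echelon form:
[ 6    -8      8 ]
[ 0  11/3  -14/3 ]
[ 0     0      0 ]
Nonzero rows / pivot columns: 2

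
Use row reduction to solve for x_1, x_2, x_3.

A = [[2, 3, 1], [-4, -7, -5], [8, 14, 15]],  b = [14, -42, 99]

Forward elimination on [A|b]:
R2 <- R2 - (-2)*R1:  [   0   -1   -3  -14 ]
R3 <- R3 - (4)*R1:  [  0   2  11  43 ]
R3 <- R3 - (-2)*R2:  [  0   0   5  15 ]
Row echelon form:
[ 2   3   1  |   14 ]
[ 0  -1  -3  |  -14 ]
[ 0   0   5  |   15 ]
Back-substitution:
x_3 = (15) / 5 = 3
x_2 = (-14 - (-3)*(3)) / -1 = 5
x_1 = (14 - (3)*(5) - (1)*(3)) / 2 = -2

(-2, 5, 3)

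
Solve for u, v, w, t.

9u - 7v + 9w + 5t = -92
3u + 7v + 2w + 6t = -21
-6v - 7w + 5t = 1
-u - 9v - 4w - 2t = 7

(-3, 2, -4, -3)

Forward elimination on [A|b]:
R2 <- R2 - (1/3)*R1:  [    0  28/3    -1  13/3  29/3 ]
R4 <- R4 - (-1/9)*R1:  [     0  -88/9     -3  -13/9  -29/9 ]
R3 <- R3 - (-9/14)*R2:  [       0        0  -107/14   109/14   101/14 ]
R4 <- R4 - (-22/21)*R2:  [      0       0  -85/21   65/21  145/21 ]
R4 <- R4 - (170/321)*R3:  [        0         0         0  -110/107   330/107 ]
Row echelon form:
[ 9    -7        9         5  |      -92 ]
[ 0  28/3       -1      13/3  |     29/3 ]
[ 0     0  -107/14    109/14  |   101/14 ]
[ 0     0        0  -110/107  |  330/107 ]
Back-substitution:
t = (330/107) / (-110/107) = -3
w = (101/14 - (109/14)*(-3)) / (-107/14) = -4
v = (29/3 - (-1)*(-4) - (13/3)*(-3)) / (28/3) = 2
u = (-92 - (-7)*(2) - (9)*(-4) - (5)*(-3)) / 9 = -3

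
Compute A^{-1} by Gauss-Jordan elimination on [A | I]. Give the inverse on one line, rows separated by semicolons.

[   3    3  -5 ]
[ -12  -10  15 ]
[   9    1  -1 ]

Gauss-Jordan on [A | I]:
R1 <- (1/3)*R1:  [    1     1  -5/3  |   1/3     0     0 ]
R2 <- R2 - (-12)*R1:  [  0   2  -5  |   4   1   0 ]
R3 <- R3 - (9)*R1:  [  0  -8  14  |  -3   0   1 ]
R2 <- (1/2)*R2:  [    0     1  -5/2  |     2   1/2     0 ]
R1 <- R1 - (1)*R2:  [    1     0   5/6  |  -5/3  -1/2     0 ]
R3 <- R3 - (-8)*R2:  [  0   0  -6  |  13   4   1 ]
R3 <- (1/-6)*R3:  [     0      0      1  |  -13/6   -2/3   -1/6 ]
R1 <- R1 - (5/6)*R3:  [    1     0     0  |  5/36  1/18  5/36 ]
R2 <- R2 - (-5/2)*R3:  [      0       1       0  |  -41/12    -7/6   -5/12 ]
Right block of [I | A^{-1}] is the inverse:
[   5/36  1/18   5/36 ]
[ -41/12  -7/6  -5/12 ]
[  -13/6  -2/3   -1/6 ]

inverse = [5/36 1/18 5/36; -41/12 -7/6 -5/12; -13/6 -2/3 -1/6]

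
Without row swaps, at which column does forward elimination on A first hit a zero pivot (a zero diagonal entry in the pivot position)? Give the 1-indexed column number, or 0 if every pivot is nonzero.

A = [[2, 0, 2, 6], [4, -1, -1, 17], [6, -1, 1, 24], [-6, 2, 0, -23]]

Naive forward elimination:
R2 <- R2 - (2)*R1:  [  0  -1  -5   5 ]
R3 <- R3 - (3)*R1:  [  0  -1  -5   6 ]
R4 <- R4 - (-3)*R1:  [  0   2   6  -5 ]
R3 <- R3 - (1)*R2:  [ 0  0  0  1 ]
R4 <- R4 - (-2)*R2:  [  0   0  -4   5 ]
Matrix at this point:
[ 2   0   2  6 ]
[ 0  -1  -5  5 ]
[ 0   0   0  1 ]
[ 0   0  -4  5 ]
Pivot entry (3,3) is zero but row 4 has -4 in column 3 -> naive elimination stops; a row interchange (e.g. R3 <-> R4) would be required here.

first zero-pivot column = 3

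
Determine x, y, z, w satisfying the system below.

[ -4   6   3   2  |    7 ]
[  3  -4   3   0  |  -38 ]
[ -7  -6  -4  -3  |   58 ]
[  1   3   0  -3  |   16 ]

(-5, 2, -5, -5)

Forward elimination on [A|b]:
R2 <- R2 - (-3/4)*R1:  [      0     1/2    21/4     3/2  -131/4 ]
R3 <- R3 - (7/4)*R1:  [     0  -33/2  -37/4  -13/2  183/4 ]
R4 <- R4 - (-1/4)*R1:  [    0   9/2   3/4  -5/2  71/4 ]
R3 <- R3 - (-33)*R2:  [     0      0    164     43  -1035 ]
R4 <- R4 - (9)*R2:  [     0      0  -93/2    -16  625/2 ]
R4 <- R4 - (-93/328)*R3:  [         0          0          0  -1249/328   6245/328 ]
Row echelon form:
[ -4    6     3          2  |         7 ]
[  0  1/2  21/4        3/2  |    -131/4 ]
[  0    0   164         43  |     -1035 ]
[  0    0     0  -1249/328  |  6245/328 ]
Back-substitution:
w = (6245/328) / (-1249/328) = -5
z = (-1035 - (43)*(-5)) / 164 = -5
y = (-131/4 - (21/4)*(-5) - (3/2)*(-5)) / (1/2) = 2
x = (7 - (6)*(2) - (3)*(-5) - (2)*(-5)) / -4 = -5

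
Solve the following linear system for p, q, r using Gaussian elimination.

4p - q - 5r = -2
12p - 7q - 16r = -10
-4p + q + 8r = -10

Forward elimination on [A|b]:
R2 <- R2 - (3)*R1:  [  0  -4  -1  -4 ]
R3 <- R3 - (-1)*R1:  [   0    0    3  -12 ]
Row echelon form:
[ 4  -1  -5  |   -2 ]
[ 0  -4  -1  |   -4 ]
[ 0   0   3  |  -12 ]
Back-substitution:
r = (-12) / 3 = -4
q = (-4 - (-1)*(-4)) / -4 = 2
p = (-2 - (-1)*(2) - (-5)*(-4)) / 4 = -5

(-5, 2, -4)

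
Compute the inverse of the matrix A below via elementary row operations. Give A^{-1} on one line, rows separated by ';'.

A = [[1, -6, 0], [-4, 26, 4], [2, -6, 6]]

Gauss-Jordan on [A | I]:
R2 <- R2 - (-4)*R1:  [ 0  2  4  |  4  1  0 ]
R3 <- R3 - (2)*R1:  [  0   6   6  |  -2   0   1 ]
R2 <- (1/2)*R2:  [   0    1    2  |    2  1/2    0 ]
R1 <- R1 - (-6)*R2:  [  1   0  12  |  13   3   0 ]
R3 <- R3 - (6)*R2:  [   0    0   -6  |  -14   -3    1 ]
R3 <- (1/-6)*R3:  [    0     0     1  |   7/3   1/2  -1/6 ]
R1 <- R1 - (12)*R3:  [   1    0    0  |  -15   -3    2 ]
R2 <- R2 - (2)*R3:  [    0     1     0  |  -8/3  -1/2   1/3 ]
Right block of [I | A^{-1}] is the inverse:
[  -15    -3     2 ]
[ -8/3  -1/2   1/3 ]
[  7/3   1/2  -1/6 ]

inverse = [-15 -3 2; -8/3 -1/2 1/3; 7/3 1/2 -1/6]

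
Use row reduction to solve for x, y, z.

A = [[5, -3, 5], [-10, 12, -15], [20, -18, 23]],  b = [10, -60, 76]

Forward elimination on [A|b]:
R2 <- R2 - (-2)*R1:  [   0    6   -5  -40 ]
R3 <- R3 - (4)*R1:  [  0  -6   3  36 ]
R3 <- R3 - (-1)*R2:  [  0   0  -2  -4 ]
Row echelon form:
[ 5  -3   5  |   10 ]
[ 0   6  -5  |  -40 ]
[ 0   0  -2  |   -4 ]
Back-substitution:
z = (-4) / -2 = 2
y = (-40 - (-5)*(2)) / 6 = -5
x = (10 - (-3)*(-5) - (5)*(2)) / 5 = -3

(-3, -5, 2)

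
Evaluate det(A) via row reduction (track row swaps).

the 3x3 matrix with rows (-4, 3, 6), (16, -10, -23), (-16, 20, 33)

det(A) = -40

Forward elimination:
R2 <- R2 - (-4)*R1:  [ 0  2  1 ]
R3 <- R3 - (4)*R1:  [ 0  8  9 ]
R3 <- R3 - (4)*R2:  [ 0  0  5 ]
Upper-triangular form:
[ -4  3  6 ]
[  0  2  1 ]
[  0  0  5 ]
det(A) = (-1)^0 * (-4) * (2) * (5) = -40  (0 row swaps -> sign +1)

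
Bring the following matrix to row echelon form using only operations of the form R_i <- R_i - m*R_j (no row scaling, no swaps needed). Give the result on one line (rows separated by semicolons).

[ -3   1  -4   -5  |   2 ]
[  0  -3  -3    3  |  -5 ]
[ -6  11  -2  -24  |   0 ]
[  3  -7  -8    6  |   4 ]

REF = [-3 1 -4 -5 2; 0 -3 -3 3 -5; 0 0 -3 -5 -19; 0 0 0 5 54]

Forward elimination:
R3 <- R3 - (2)*R1:  [   0    9    6  -14   -4 ]
R4 <- R4 - (-1)*R1:  [   0   -6  -12    1    6 ]
R3 <- R3 - (-3)*R2:  [   0    0   -3   -5  -19 ]
R4 <- R4 - (2)*R2:  [  0   0  -6  -5  16 ]
R4 <- R4 - (2)*R3:  [  0   0   0   5  54 ]
Row echelon form:
[ -3   1  -4  -5  |    2 ]
[  0  -3  -3   3  |   -5 ]
[  0   0  -3  -5  |  -19 ]
[  0   0   0   5  |   54 ]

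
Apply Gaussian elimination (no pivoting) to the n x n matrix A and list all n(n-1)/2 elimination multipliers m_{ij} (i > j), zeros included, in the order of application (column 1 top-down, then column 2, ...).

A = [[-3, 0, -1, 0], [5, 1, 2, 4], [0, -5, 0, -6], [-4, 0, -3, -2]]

multipliers: -5/3, 0, 4/3, -5, 0, -1

Forward elimination:
R2 <- R2 - (-5/3)*R1:  [   0    1  1/3    4 ]
R3: entry in column 1 is already 0 -> m_{31} = 0 (no row operation needed)
R4 <- R4 - (4/3)*R1:  [    0     0  -5/3    -2 ]
R3 <- R3 - (-5)*R2:  [   0    0  5/3   14 ]
R4: entry in column 2 is already 0 -> m_{42} = 0 (no row operation needed)
R4 <- R4 - (-1)*R3:  [  0   0   0  12 ]
Multipliers (in order of application): m_{21} = -5/3, m_{31} = 0, m_{41} = 4/3, m_{32} = -5, m_{42} = 0, m_{43} = -1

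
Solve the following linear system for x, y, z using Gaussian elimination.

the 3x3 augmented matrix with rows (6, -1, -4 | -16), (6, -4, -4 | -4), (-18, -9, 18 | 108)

Forward elimination on [A|b]:
R2 <- R2 - (1)*R1:  [  0  -3   0  12 ]
R3 <- R3 - (-3)*R1:  [   0  -12    6   60 ]
R3 <- R3 - (4)*R2:  [  0   0   6  12 ]
Row echelon form:
[ 6  -1  -4  |  -16 ]
[ 0  -3   0  |   12 ]
[ 0   0   6  |   12 ]
Back-substitution:
z = (12) / 6 = 2
y = (12) / -3 = -4
x = (-16 - (-1)*(-4) - (-4)*(2)) / 6 = -2

(-2, -4, 2)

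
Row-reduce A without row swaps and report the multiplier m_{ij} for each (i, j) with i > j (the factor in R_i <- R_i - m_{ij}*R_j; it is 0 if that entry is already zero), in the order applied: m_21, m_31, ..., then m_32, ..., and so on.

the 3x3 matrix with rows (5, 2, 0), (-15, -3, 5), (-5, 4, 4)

Forward elimination:
R2 <- R2 - (-3)*R1:  [ 0  3  5 ]
R3 <- R3 - (-1)*R1:  [ 0  6  4 ]
R3 <- R3 - (2)*R2:  [  0   0  -6 ]
Multipliers (in order of application): m_{21} = -3, m_{31} = -1, m_{32} = 2

multipliers: -3, -1, 2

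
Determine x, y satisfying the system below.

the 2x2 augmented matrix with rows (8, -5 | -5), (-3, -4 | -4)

Forward elimination on [A|b]:
R2 <- R2 - (-3/8)*R1:  [     0  -47/8  -47/8 ]
Row echelon form:
[ 8     -5  |     -5 ]
[ 0  -47/8  |  -47/8 ]
Back-substitution:
y = (-47/8) / (-47/8) = 1
x = (-5 - (-5)*(1)) / 8 = 0

(0, 1)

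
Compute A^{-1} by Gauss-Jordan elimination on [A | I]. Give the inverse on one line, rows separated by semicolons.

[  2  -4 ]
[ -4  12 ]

Gauss-Jordan on [A | I]:
R1 <- (1/2)*R1:  [   1   -2  |  1/2    0 ]
R2 <- R2 - (-4)*R1:  [ 0  4  |  2  1 ]
R2 <- (1/4)*R2:  [   0    1  |  1/2  1/4 ]
R1 <- R1 - (-2)*R2:  [   1    0  |  3/2  1/2 ]
Right block of [I | A^{-1}] is the inverse:
[ 3/2  1/2 ]
[ 1/2  1/4 ]

inverse = [3/2 1/2; 1/2 1/4]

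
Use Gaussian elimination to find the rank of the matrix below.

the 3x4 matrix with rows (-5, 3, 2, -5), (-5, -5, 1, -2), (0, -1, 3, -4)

rank(A) = 3

Row reduction:
R2 <- R2 - (1)*R1:  [  0  -8  -1   3 ]
R3 <- R3 - (1/8)*R2:  [     0      0   25/8  -35/8 ]
Row echelon form:
[ -5   3     2     -5 ]
[  0  -8    -1      3 ]
[  0   0  25/8  -35/8 ]
Nonzero rows / pivot columns: 3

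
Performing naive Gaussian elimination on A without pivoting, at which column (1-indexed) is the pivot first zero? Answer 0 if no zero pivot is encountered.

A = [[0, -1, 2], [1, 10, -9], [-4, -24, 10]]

first zero-pivot column = 1

Naive forward elimination:
Pivot entry (1,1) is zero but row 2 has 1 in column 1 -> naive elimination stops; a row interchange (e.g. R1 <-> R2) would be required here.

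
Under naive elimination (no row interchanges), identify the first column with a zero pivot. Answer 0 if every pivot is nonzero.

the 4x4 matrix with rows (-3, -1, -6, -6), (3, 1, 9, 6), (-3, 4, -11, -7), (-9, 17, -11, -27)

Naive forward elimination:
R2 <- R2 - (-1)*R1:  [ 0  0  3  0 ]
R3 <- R3 - (1)*R1:  [  0   5  -5  -1 ]
R4 <- R4 - (3)*R1:  [  0  20   7  -9 ]
Matrix at this point:
[ -3  -1  -6  -6 ]
[  0   0   3   0 ]
[  0   5  -5  -1 ]
[  0  20   7  -9 ]
Pivot entry (2,2) is zero but row 3 has 5 in column 2 -> naive elimination stops; a row interchange (e.g. R2 <-> R3) would be required here.

first zero-pivot column = 2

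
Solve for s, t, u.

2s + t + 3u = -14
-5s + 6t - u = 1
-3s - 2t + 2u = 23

Forward elimination on [A|b]:
R2 <- R2 - (-5/2)*R1:  [    0  17/2  13/2   -34 ]
R3 <- R3 - (-3/2)*R1:  [    0  -1/2  13/2     2 ]
R3 <- R3 - (-1/17)*R2:  [      0       0  117/17       0 ]
Row echelon form:
[ 2     1       3  |  -14 ]
[ 0  17/2    13/2  |  -34 ]
[ 0     0  117/17  |    0 ]
Back-substitution:
u = (0) / (117/17) = 0
t = (-34 - (13/2)*(0)) / (17/2) = -4
s = (-14 - (1)*(-4) - (3)*(0)) / 2 = -5

(-5, -4, 0)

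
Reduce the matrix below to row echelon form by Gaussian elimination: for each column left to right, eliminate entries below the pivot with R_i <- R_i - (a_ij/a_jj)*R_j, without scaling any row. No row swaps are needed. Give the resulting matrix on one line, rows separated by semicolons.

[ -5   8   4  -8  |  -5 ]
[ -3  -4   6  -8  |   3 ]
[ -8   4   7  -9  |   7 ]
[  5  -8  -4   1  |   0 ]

REF = [-5 8 4 -8 -5; 0 -44/5 18/5 -16/5 6; 0 0 -3 7 9; 0 0 0 -7 -5]

Forward elimination:
R2 <- R2 - (3/5)*R1:  [     0  -44/5   18/5  -16/5      6 ]
R3 <- R3 - (8/5)*R1:  [     0  -44/5    3/5   19/5     15 ]
R4 <- R4 - (-1)*R1:  [  0   0   0  -7  -5 ]
R3 <- R3 - (1)*R2:  [  0   0  -3   7   9 ]
Row echelon form:
[ -5      8     4     -8  |  -5 ]
[  0  -44/5  18/5  -16/5  |   6 ]
[  0      0    -3      7  |   9 ]
[  0      0     0     -7  |  -5 ]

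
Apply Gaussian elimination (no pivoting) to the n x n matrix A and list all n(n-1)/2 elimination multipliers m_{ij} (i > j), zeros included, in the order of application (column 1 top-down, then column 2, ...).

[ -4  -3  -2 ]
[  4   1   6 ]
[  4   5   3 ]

Forward elimination:
R2 <- R2 - (-1)*R1:  [  0  -2   4 ]
R3 <- R3 - (-1)*R1:  [ 0  2  1 ]
R3 <- R3 - (-1)*R2:  [ 0  0  5 ]
Multipliers (in order of application): m_{21} = -1, m_{31} = -1, m_{32} = -1

multipliers: -1, -1, -1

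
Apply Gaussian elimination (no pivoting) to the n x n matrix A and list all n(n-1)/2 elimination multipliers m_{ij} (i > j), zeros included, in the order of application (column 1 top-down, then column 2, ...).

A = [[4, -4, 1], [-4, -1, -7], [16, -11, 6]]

Forward elimination:
R2 <- R2 - (-1)*R1:  [  0  -5  -6 ]
R3 <- R3 - (4)*R1:  [ 0  5  2 ]
R3 <- R3 - (-1)*R2:  [  0   0  -4 ]
Multipliers (in order of application): m_{21} = -1, m_{31} = 4, m_{32} = -1

multipliers: -1, 4, -1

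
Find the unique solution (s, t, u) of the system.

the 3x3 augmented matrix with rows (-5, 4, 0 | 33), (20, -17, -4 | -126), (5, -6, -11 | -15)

Forward elimination on [A|b]:
R2 <- R2 - (-4)*R1:  [  0  -1  -4   6 ]
R3 <- R3 - (-1)*R1:  [   0   -2  -11   18 ]
R3 <- R3 - (2)*R2:  [  0   0  -3   6 ]
Row echelon form:
[ -5   4   0  |  33 ]
[  0  -1  -4  |   6 ]
[  0   0  -3  |   6 ]
Back-substitution:
u = (6) / -3 = -2
t = (6 - (-4)*(-2)) / -1 = 2
s = (33 - (4)*(2)) / -5 = -5

(-5, 2, -2)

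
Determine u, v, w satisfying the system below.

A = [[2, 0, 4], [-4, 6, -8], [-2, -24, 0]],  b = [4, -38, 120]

(0, -5, 1)

Forward elimination on [A|b]:
R2 <- R2 - (-2)*R1:  [   0    6    0  -30 ]
R3 <- R3 - (-1)*R1:  [   0  -24    4  124 ]
R3 <- R3 - (-4)*R2:  [ 0  0  4  4 ]
Row echelon form:
[ 2  0  4  |    4 ]
[ 0  6  0  |  -30 ]
[ 0  0  4  |    4 ]
Back-substitution:
w = (4) / 4 = 1
v = (-30) / 6 = -5
u = (4 - (4)*(1)) / 2 = 0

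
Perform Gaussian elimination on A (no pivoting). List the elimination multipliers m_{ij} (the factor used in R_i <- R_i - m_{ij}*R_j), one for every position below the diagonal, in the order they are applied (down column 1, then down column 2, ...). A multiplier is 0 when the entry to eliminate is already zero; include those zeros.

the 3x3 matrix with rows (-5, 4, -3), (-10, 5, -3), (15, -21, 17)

multipliers: 2, -3, 3

Forward elimination:
R2 <- R2 - (2)*R1:  [  0  -3   3 ]
R3 <- R3 - (-3)*R1:  [  0  -9   8 ]
R3 <- R3 - (3)*R2:  [  0   0  -1 ]
Multipliers (in order of application): m_{21} = 2, m_{31} = -3, m_{32} = 3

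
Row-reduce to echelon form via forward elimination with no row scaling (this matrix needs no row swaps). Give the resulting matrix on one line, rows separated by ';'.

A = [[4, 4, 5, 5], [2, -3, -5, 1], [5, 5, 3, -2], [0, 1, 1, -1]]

REF = [4 4 5 5; 0 -5 -15/2 -3/2; 0 0 -13/4 -33/4; 0 0 0 -2/65]

Forward elimination:
R2 <- R2 - (1/2)*R1:  [     0     -5  -15/2   -3/2 ]
R3 <- R3 - (5/4)*R1:  [     0      0  -13/4  -33/4 ]
R4 <- R4 - (-1/5)*R2:  [      0       0    -1/2  -13/10 ]
R4 <- R4 - (2/13)*R3:  [     0      0      0  -2/65 ]
Row echelon form:
[ 4   4      5      5 ]
[ 0  -5  -15/2   -3/2 ]
[ 0   0  -13/4  -33/4 ]
[ 0   0      0  -2/65 ]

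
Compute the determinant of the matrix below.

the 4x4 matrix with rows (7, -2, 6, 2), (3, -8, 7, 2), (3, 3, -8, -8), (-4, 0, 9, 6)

Forward elimination:
R2 <- R2 - (3/7)*R1:  [     0  -50/7   31/7    8/7 ]
R3 <- R3 - (3/7)*R1:  [     0   27/7  -74/7  -62/7 ]
R4 <- R4 - (-4/7)*R1:  [    0  -8/7  87/7  50/7 ]
R3 <- R3 - (-27/50)*R2:  [       0        0  -409/50  -206/25 ]
R4 <- R4 - (4/25)*R2:  [      0       0  293/25  174/25 ]
R4 <- R4 - (-586/409)*R3:  [         0          0          0  -1982/409 ]
Upper-triangular form:
[ 7     -2        6          2 ]
[ 0  -50/7     31/7        8/7 ]
[ 0      0  -409/50    -206/25 ]
[ 0      0        0  -1982/409 ]
det(A) = (-1)^0 * (7) * (-50/7) * (-409/50) * (-1982/409) = -1982  (0 row swaps -> sign +1)

det(A) = -1982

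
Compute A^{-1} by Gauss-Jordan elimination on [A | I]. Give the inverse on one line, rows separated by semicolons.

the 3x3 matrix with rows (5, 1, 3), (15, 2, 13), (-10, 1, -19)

Gauss-Jordan on [A | I]:
R1 <- (1/5)*R1:  [   1  1/5  3/5  |  1/5    0    0 ]
R2 <- R2 - (15)*R1:  [  0  -1   4  |  -3   1   0 ]
R3 <- R3 - (-10)*R1:  [   0    3  -13  |    2    0    1 ]
R2 <- (1/-1)*R2:  [  0   1  -4  |   3  -1   0 ]
R1 <- R1 - (1/5)*R2:  [    1     0   7/5  |  -2/5   1/5     0 ]
R3 <- R3 - (3)*R2:  [  0   0  -1  |  -7   3   1 ]
R3 <- (1/-1)*R3:  [  0   0   1  |   7  -3  -1 ]
R1 <- R1 - (7/5)*R3:  [     1      0      0  |  -51/5   22/5    7/5 ]
R2 <- R2 - (-4)*R3:  [   0    1    0  |   31  -13   -4 ]
Right block of [I | A^{-1}] is the inverse:
[ -51/5  22/5  7/5 ]
[    31   -13   -4 ]
[     7    -3   -1 ]

inverse = [-51/5 22/5 7/5; 31 -13 -4; 7 -3 -1]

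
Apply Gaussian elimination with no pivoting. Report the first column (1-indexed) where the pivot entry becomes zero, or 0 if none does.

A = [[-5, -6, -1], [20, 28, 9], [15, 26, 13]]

Naive forward elimination:
R2 <- R2 - (-4)*R1:  [ 0  4  5 ]
R3 <- R3 - (-3)*R1:  [  0   8  10 ]
R3 <- R3 - (2)*R2:  [ 0  0  0 ]
Matrix at this point:
[ -5  -6  -1 ]
[  0   4   5 ]
[  0   0   0 ]
Pivot entry (3,3) in the last row is zero and there are no rows below to swap with -> zero pivot in column 3 (A is singular).

first zero-pivot column = 3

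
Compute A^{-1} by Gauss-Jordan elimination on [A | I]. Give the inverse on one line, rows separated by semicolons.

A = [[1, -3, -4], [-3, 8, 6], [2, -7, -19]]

Gauss-Jordan on [A | I]:
R2 <- R2 - (-3)*R1:  [  0  -1  -6  |   3   1   0 ]
R3 <- R3 - (2)*R1:  [   0   -1  -11  |   -2    0    1 ]
R2 <- (1/-1)*R2:  [  0   1   6  |  -3  -1   0 ]
R1 <- R1 - (-3)*R2:  [  1   0  14  |  -8  -3   0 ]
R3 <- R3 - (-1)*R2:  [  0   0  -5  |  -5  -1   1 ]
R3 <- (1/-5)*R3:  [    0     0     1  |     1   1/5  -1/5 ]
R1 <- R1 - (14)*R3:  [     1      0      0  |    -22  -29/5   14/5 ]
R2 <- R2 - (6)*R3:  [     0      1      0  |     -9  -11/5    6/5 ]
Right block of [I | A^{-1}] is the inverse:
[ -22  -29/5  14/5 ]
[  -9  -11/5   6/5 ]
[   1    1/5  -1/5 ]

inverse = [-22 -29/5 14/5; -9 -11/5 6/5; 1 1/5 -1/5]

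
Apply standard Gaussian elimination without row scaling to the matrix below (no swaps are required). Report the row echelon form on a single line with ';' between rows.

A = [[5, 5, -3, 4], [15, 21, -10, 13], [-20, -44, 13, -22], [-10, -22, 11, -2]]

REF = [5 5 -3 4; 0 6 -1 1; 0 0 -3 -2; 0 0 0 6]

Forward elimination:
R2 <- R2 - (3)*R1:  [  0   6  -1   1 ]
R3 <- R3 - (-4)*R1:  [   0  -24    1   -6 ]
R4 <- R4 - (-2)*R1:  [   0  -12    5    6 ]
R3 <- R3 - (-4)*R2:  [  0   0  -3  -2 ]
R4 <- R4 - (-2)*R2:  [ 0  0  3  8 ]
R4 <- R4 - (-1)*R3:  [ 0  0  0  6 ]
Row echelon form:
[ 5  5  -3   4 ]
[ 0  6  -1   1 ]
[ 0  0  -3  -2 ]
[ 0  0   0   6 ]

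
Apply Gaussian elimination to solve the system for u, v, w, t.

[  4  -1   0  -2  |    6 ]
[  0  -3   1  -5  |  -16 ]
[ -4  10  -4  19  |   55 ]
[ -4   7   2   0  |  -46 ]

(3, -4, -3, 5)

Forward elimination on [A|b]:
R3 <- R3 - (-1)*R1:  [  0   9  -4  17  61 ]
R4 <- R4 - (-1)*R1:  [   0    6    2   -2  -40 ]
R3 <- R3 - (-3)*R2:  [  0   0  -1   2  13 ]
R4 <- R4 - (-2)*R2:  [   0    0    4  -12  -72 ]
R4 <- R4 - (-4)*R3:  [   0    0    0   -4  -20 ]
Row echelon form:
[ 4  -1   0  -2  |    6 ]
[ 0  -3   1  -5  |  -16 ]
[ 0   0  -1   2  |   13 ]
[ 0   0   0  -4  |  -20 ]
Back-substitution:
t = (-20) / -4 = 5
w = (13 - (2)*(5)) / -1 = -3
v = (-16 - (1)*(-3) - (-5)*(5)) / -3 = -4
u = (6 - (-1)*(-4) - (-2)*(5)) / 4 = 3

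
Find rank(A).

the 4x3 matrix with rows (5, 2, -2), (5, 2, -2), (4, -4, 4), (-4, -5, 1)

Row reduction:
R2 <- R2 - (1)*R1:  [ 0  0  0 ]
R3 <- R3 - (4/5)*R1:  [     0  -28/5   28/5 ]
R4 <- R4 - (-4/5)*R1:  [     0  -17/5   -3/5 ]
R2 <-> R3   (pivot in column 2 was zero)
[ 5      2    -2 ]
[ 0  -28/5  28/5 ]
[ 0      0     0 ]
[ 0  -17/5  -3/5 ]
R4 <- R4 - (17/28)*R2:  [  0   0  -4 ]
R3 <-> R4   (pivot in column 3 was zero)
[ 5      2    -2 ]
[ 0  -28/5  28/5 ]
[ 0      0    -4 ]
[ 0      0     0 ]
Row echelon form:
[ 5      2    -2 ]
[ 0  -28/5  28/5 ]
[ 0      0    -4 ]
[ 0      0     0 ]
Nonzero rows / pivot columns: 3

rank(A) = 3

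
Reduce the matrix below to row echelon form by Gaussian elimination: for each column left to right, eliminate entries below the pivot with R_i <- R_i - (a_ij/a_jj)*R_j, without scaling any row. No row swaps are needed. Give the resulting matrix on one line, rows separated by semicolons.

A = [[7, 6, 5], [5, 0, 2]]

Forward elimination:
R2 <- R2 - (5/7)*R1:  [     0  -30/7  -11/7 ]
Row echelon form:
[ 7      6      5 ]
[ 0  -30/7  -11/7 ]

REF = [7 6 5; 0 -30/7 -11/7]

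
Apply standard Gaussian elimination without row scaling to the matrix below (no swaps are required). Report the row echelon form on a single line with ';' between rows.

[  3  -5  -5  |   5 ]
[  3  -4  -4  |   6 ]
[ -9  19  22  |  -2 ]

Forward elimination:
R2 <- R2 - (1)*R1:  [ 0  1  1  1 ]
R3 <- R3 - (-3)*R1:  [  0   4   7  13 ]
R3 <- R3 - (4)*R2:  [ 0  0  3  9 ]
Row echelon form:
[ 3  -5  -5  |  5 ]
[ 0   1   1  |  1 ]
[ 0   0   3  |  9 ]

REF = [3 -5 -5 5; 0 1 1 1; 0 0 3 9]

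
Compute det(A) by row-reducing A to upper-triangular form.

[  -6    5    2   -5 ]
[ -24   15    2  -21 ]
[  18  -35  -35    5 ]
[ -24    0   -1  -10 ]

det(A) = 600

Forward elimination:
R2 <- R2 - (4)*R1:  [  0  -5  -6  -1 ]
R3 <- R3 - (-3)*R1:  [   0  -20  -29  -10 ]
R4 <- R4 - (4)*R1:  [   0  -20   -9   10 ]
R3 <- R3 - (4)*R2:  [  0   0  -5  -6 ]
R4 <- R4 - (4)*R2:  [  0   0  15  14 ]
R4 <- R4 - (-3)*R3:  [  0   0   0  -4 ]
Upper-triangular form:
[ -6   5   2  -5 ]
[  0  -5  -6  -1 ]
[  0   0  -5  -6 ]
[  0   0   0  -4 ]
det(A) = (-1)^0 * (-6) * (-5) * (-5) * (-4) = 600  (0 row swaps -> sign +1)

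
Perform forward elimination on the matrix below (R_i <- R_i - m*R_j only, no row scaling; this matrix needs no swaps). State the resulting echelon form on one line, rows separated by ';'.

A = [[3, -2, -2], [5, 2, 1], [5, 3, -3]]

REF = [3 -2 -2; 0 16/3 13/3; 0 0 -77/16]

Forward elimination:
R2 <- R2 - (5/3)*R1:  [    0  16/3  13/3 ]
R3 <- R3 - (5/3)*R1:  [    0  19/3   1/3 ]
R3 <- R3 - (19/16)*R2:  [      0       0  -77/16 ]
Row echelon form:
[ 3    -2      -2 ]
[ 0  16/3    13/3 ]
[ 0     0  -77/16 ]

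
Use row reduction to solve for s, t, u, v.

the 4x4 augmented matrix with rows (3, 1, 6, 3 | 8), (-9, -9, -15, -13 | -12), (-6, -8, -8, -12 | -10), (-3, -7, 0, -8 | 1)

Forward elimination on [A|b]:
R2 <- R2 - (-3)*R1:  [  0  -6   3  -4  12 ]
R3 <- R3 - (-2)*R1:  [  0  -6   4  -6   6 ]
R4 <- R4 - (-1)*R1:  [  0  -6   6  -5   9 ]
R3 <- R3 - (1)*R2:  [  0   0   1  -2  -6 ]
R4 <- R4 - (1)*R2:  [  0   0   3  -1  -3 ]
R4 <- R4 - (3)*R3:  [  0   0   0   5  15 ]
Row echelon form:
[ 3   1  6   3  |   8 ]
[ 0  -6  3  -4  |  12 ]
[ 0   0  1  -2  |  -6 ]
[ 0   0  0   5  |  15 ]
Back-substitution:
v = (15) / 5 = 3
u = (-6 - (-2)*(3)) / 1 = 0
t = (12 - (3)*(0) - (-4)*(3)) / -6 = -4
s = (8 - (1)*(-4) - (6)*(0) - (3)*(3)) / 3 = 1

(1, -4, 0, 3)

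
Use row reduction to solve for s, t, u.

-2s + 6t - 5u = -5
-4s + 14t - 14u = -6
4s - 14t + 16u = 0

Forward elimination on [A|b]:
R2 <- R2 - (2)*R1:  [  0   2  -4   4 ]
R3 <- R3 - (-2)*R1:  [   0   -2    6  -10 ]
R3 <- R3 - (-1)*R2:  [  0   0   2  -6 ]
Row echelon form:
[ -2  6  -5  |  -5 ]
[  0  2  -4  |   4 ]
[  0  0   2  |  -6 ]
Back-substitution:
u = (-6) / 2 = -3
t = (4 - (-4)*(-3)) / 2 = -4
s = (-5 - (6)*(-4) - (-5)*(-3)) / -2 = -2

(-2, -4, -3)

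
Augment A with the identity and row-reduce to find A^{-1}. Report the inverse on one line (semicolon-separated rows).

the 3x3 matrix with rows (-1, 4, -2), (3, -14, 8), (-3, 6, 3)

Gauss-Jordan on [A | I]:
R1 <- (1/-1)*R1:  [  1  -4   2  |  -1   0   0 ]
R2 <- R2 - (3)*R1:  [  0  -2   2  |   3   1   0 ]
R3 <- R3 - (-3)*R1:  [  0  -6   9  |  -3   0   1 ]
R2 <- (1/-2)*R2:  [    0     1    -1  |  -3/2  -1/2     0 ]
R1 <- R1 - (-4)*R2:  [  1   0  -2  |  -7  -2   0 ]
R3 <- R3 - (-6)*R2:  [   0    0    3  |  -12   -3    1 ]
R3 <- (1/3)*R3:  [   0    0    1  |   -4   -1  1/3 ]
R1 <- R1 - (-2)*R3:  [   1    0    0  |  -15   -4  2/3 ]
R2 <- R2 - (-1)*R3:  [     0      1      0  |  -11/2   -3/2    1/3 ]
Right block of [I | A^{-1}] is the inverse:
[   -15    -4  2/3 ]
[ -11/2  -3/2  1/3 ]
[    -4    -1  1/3 ]

inverse = [-15 -4 2/3; -11/2 -3/2 1/3; -4 -1 1/3]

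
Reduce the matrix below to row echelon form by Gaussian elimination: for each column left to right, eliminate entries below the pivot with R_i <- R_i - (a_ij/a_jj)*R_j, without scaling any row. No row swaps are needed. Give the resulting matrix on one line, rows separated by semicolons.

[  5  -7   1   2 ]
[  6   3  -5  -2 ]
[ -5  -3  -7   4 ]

REF = [5 -7 1 2; 0 57/5 -31/5 -22/5; 0 0 -652/57 122/57]

Forward elimination:
R2 <- R2 - (6/5)*R1:  [     0   57/5  -31/5  -22/5 ]
R3 <- R3 - (-1)*R1:  [   0  -10   -6    6 ]
R3 <- R3 - (-50/57)*R2:  [       0        0  -652/57   122/57 ]
Row echelon form:
[ 5    -7        1       2 ]
[ 0  57/5    -31/5   -22/5 ]
[ 0     0  -652/57  122/57 ]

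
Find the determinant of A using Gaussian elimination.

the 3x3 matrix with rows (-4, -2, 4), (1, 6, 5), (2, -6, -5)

det(A) = -102

Forward elimination:
R2 <- R2 - (-1/4)*R1:  [    0  11/2     6 ]
R3 <- R3 - (-1/2)*R1:  [  0  -7  -3 ]
R3 <- R3 - (-14/11)*R2:  [     0      0  51/11 ]
Upper-triangular form:
[ -4    -2      4 ]
[  0  11/2      6 ]
[  0     0  51/11 ]
det(A) = (-1)^0 * (-4) * (11/2) * (51/11) = -102  (0 row swaps -> sign +1)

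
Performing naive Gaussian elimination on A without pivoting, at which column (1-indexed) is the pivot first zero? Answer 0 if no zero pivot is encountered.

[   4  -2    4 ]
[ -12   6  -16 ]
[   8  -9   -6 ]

first zero-pivot column = 2

Naive forward elimination:
R2 <- R2 - (-3)*R1:  [  0   0  -4 ]
R3 <- R3 - (2)*R1:  [   0   -5  -14 ]
Matrix at this point:
[ 4  -2    4 ]
[ 0   0   -4 ]
[ 0  -5  -14 ]
Pivot entry (2,2) is zero but row 3 has -5 in column 2 -> naive elimination stops; a row interchange (e.g. R2 <-> R3) would be required here.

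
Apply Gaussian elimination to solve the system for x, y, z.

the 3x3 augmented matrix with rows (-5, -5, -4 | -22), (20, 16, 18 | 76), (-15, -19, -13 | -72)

(4, 2, -2)

Forward elimination on [A|b]:
R2 <- R2 - (-4)*R1:  [   0   -4    2  -12 ]
R3 <- R3 - (3)*R1:  [  0  -4  -1  -6 ]
R3 <- R3 - (1)*R2:  [  0   0  -3   6 ]
Row echelon form:
[ -5  -5  -4  |  -22 ]
[  0  -4   2  |  -12 ]
[  0   0  -3  |    6 ]
Back-substitution:
z = (6) / -3 = -2
y = (-12 - (2)*(-2)) / -4 = 2
x = (-22 - (-5)*(2) - (-4)*(-2)) / -5 = 4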